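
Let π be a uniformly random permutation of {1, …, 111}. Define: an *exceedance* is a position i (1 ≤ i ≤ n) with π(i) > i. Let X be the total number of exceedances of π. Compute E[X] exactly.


Write X = Σ_{i=1}^{111} X_i, where X_i = 1_{π(i) > i}.
For each fixed i, π(i) is uniform over {1, …, 111} (marginal of a uniform permutation), so P[π(i) > i] = (n − i)/n. Summing: Σ_{i=1}^{111} (n − i)/n = (0 + 1 + … + 110)/111 = 111(111 − 1)/(2·111) = (111 − 1)/2.
Hence E[X] = Σ_{i=1}^{111} (111 − i)/111 = 55 ≈ 55.00000.

E[X] = 55 = 55.00000.


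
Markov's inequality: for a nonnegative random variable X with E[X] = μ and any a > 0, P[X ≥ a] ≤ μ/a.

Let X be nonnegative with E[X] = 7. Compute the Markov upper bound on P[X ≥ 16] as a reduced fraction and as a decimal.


μ = E[X] = 7, a = 16.
Markov: P[X ≥ 16] ≤ μ/a = (7)/16 = 7/16.
Numerically: ≈ 0.4375.
(Since a = 16 > μ = 7.0000, the bound 7/16 is < 1 and informative.)

P[X ≥ 16] ≤ 7/16 ≈ 0.4375.


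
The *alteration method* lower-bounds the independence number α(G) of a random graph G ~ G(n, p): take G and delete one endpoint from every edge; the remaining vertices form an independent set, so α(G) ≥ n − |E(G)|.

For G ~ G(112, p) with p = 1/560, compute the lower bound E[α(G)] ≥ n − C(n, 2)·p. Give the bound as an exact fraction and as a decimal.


E[|E(G)|] = C(112, 2)·p = 6216 · (1/560) = 111/10.
E[α(G)] ≥ n − E[|E(G)|] = 112 − 111/10 = 1009/10.
Numerically: ≈ 100.90000.
(This is only a lower bound; the true E[α(G)] may be larger.)

E[α(G)] ≥ 1009/10 ≈ 100.90000.


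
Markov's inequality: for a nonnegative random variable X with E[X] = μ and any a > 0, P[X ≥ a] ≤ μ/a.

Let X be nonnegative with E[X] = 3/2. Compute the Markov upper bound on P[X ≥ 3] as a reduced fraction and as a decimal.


μ = E[X] = 3/2, a = 3.
Markov: P[X ≥ 3] ≤ μ/a = (3/2)/3 = 1/2.
Numerically: ≈ 0.500.
(Since a = 3 > μ = 1.500, the bound 1/2 is < 1 and informative.)

P[X ≥ 3] ≤ 1/2 ≈ 0.500.


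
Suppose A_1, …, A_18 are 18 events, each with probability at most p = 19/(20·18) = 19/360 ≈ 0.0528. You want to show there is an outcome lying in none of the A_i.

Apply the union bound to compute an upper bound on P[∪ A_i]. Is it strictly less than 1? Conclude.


Union bound: P[∪_{i=1}^{18} A_i] ≤ Σ_i P[A_i] ≤ 18·p = 18·(19/360) = 19/20.
Numerically: 19/20 ≈ 0.9500.
Is 19/20 < 1? YES.
Since P[∪ A_i] ≤ 19/20 < 1, the complement has P[∩ A_i^c] ≥ 1 − 19/20 = 1/20 > 0, so some outcome avoids every A_i.

18·p = 19/20 ≈ 0.9500; existence CERTIFIED by the union bound.


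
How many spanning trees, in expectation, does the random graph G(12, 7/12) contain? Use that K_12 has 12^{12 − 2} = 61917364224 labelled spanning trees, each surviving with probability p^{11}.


K_12 has 12^{12 − 2} = 61917364224 labelled spanning trees.
For each such spanning tree H, let X_H = 1 if all 11 edges of H are present in G. Then P[X_H = 1] = p^{11} = (7/12)^{11} = 1977326743/743008370688.
By linearity: E[X] = Σ_H E[X_H] = 61917364224 · p^{11} = 61917364224 · 1977326743/743008370688 = 1977326743/12.
Numerically: E[X] ≈ 1.6478e+08.

E[X] = 61917364224 · (7/12)^{11} = 1977326743/12 ≈ 1.6478e+08.


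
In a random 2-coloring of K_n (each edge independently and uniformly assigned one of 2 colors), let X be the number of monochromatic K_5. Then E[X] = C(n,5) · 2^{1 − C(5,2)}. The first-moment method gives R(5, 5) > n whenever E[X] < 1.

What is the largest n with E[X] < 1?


We need C(n, 5) · 2^{1 − 10} < 1, i.e. C(n, 5) < 2^{10 − 1} = 512.
Check values of n near the boundary:
  n = 8: C(8, 5) = 56; 56 < 512? YES
  n = 9: C(9, 5) = 126; 126 < 512? YES
  n = 10: C(10, 5) = 252; 252 < 512? YES
  n = 11: C(11, 5) = 462; 462 < 512? YES
  n = 12: C(12, 5) = 792; 792 < 512? NO
  n = 13: C(13, 5) = 1287; 1287 < 512? NO
The largest n with C(n, 5) < 512 is n = 11 (where E[X] = 231/256 ≈ 0.9023438). Hence R(5, 5) > 11, i.e. R(5, 5) ≥ 12.

Largest n = 11; hence R(5, 5) > 11.


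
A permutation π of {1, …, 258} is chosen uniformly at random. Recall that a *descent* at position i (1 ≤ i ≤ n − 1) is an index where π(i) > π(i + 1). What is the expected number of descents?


Write X = Σ X_I over i = 1, …, 257, with X_I the indicator of one descent.
There are 257 indicators.
For each fixed i, the pair (π(i), π(i+1)) is a uniformly random ordered pair of distinct values from {1, …, 258}; by symmetry P[π(i) > π(i+1)] = 1/2.
By linearity: E[X] = 257 · (1/2) = (258 − 1) · (1/2) = 257/2 ≈ 128.50000.

E[X] = 257/2 = 128.50000.


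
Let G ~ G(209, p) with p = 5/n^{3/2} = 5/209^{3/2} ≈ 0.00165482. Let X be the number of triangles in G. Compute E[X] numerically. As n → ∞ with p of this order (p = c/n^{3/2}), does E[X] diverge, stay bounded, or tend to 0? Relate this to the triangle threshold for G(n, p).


Number of potential triangles: C(209, 3) = 1499784.
Each occurs with probability p³ ≈ (0.00165482)³ ≈ 4.53160164e-09.
By linearity: E[X] = C(209, 3)·p³ ≈ 1499784 · 4.53160164e-09 ≈ 0.006796.
Since α = 3/2 > 1, p = c/n^{3/2} = o(1/n) is below the triangle threshold p ~ 1/n. Asymptotically E[X] ~ (c³/6)·n^{3(1−α)} = (5³/6)·n^{-1.5} → 0, so by Markov's inequality G has no triangles w.h.p.

E[X] ≈ 0.006796; in regime p = Θ(1/n^{3/2}) E[X] tends to 0 (below the triangle threshold p ~ 1/n).


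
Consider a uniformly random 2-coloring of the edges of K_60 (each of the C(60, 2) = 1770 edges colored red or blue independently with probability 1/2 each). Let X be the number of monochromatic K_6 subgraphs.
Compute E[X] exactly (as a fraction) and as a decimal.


Let X = Σ_S X_S over the C(60, 6) = 50063860 subsets S of size 6, where X_S = 1 if the K_6 on S is monochromatic.
For a fixed S, the K_6 on S has C(6, 2) = 15 edges. P[all 15 edges red] = (1/2)^15, and likewise for blue, so P[monochromatic] = 2·(1/2)^15 = 2^{1 − 15} = 1/16384.
By linearity: E[X] = C(60, 6) · 2^{1 − 15} = 50063860 · 1/16384 = 12515965/4096.
Numerically: E[X] ≈ 3055.65552.

E[X] = C(60,6)·2^(1−C(6,2)) = 12515965/4096 ≈ 3055.65552.


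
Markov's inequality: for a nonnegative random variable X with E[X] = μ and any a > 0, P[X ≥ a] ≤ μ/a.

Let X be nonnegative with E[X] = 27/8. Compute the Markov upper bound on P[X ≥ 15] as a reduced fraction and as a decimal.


μ = E[X] = 27/8, a = 15.
Markov: P[X ≥ 15] ≤ μ/a = (27/8)/15 = 9/40.
Numerically: ≈ 0.2250.
(Since a = 15 > μ = 3.3750, the bound 9/40 is < 1 and informative.)

P[X ≥ 15] ≤ 9/40 ≈ 0.2250.


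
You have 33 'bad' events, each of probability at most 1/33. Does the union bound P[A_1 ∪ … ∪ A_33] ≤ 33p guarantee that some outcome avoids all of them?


Union bound: P[∪_{i=1}^{33} A_i] ≤ Σ_i P[A_i] ≤ 33·p = 33·(1/33) = 1.
Numerically: 1 ≈ 1.000.
Is 1 < 1? NO.
Since the bound 1 is ≥ 1, the union bound is uninformative here; it does NOT by itself certify existence.

33·p = 1 ≈ 1.000; existence NOT certified by the union bound.


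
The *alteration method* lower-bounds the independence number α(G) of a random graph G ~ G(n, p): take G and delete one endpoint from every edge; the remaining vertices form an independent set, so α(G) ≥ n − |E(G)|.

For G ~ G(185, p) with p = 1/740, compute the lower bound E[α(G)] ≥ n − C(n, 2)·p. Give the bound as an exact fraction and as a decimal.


E[|E(G)|] = C(185, 2)·p = 17020 · (1/740) = 23.
E[α(G)] ≥ n − E[|E(G)|] = 185 − 23 = 162.
Numerically: ≈ 162.000000.
(This is only a lower bound; the true E[α(G)] may be larger.)

E[α(G)] ≥ 162 ≈ 162.000000.


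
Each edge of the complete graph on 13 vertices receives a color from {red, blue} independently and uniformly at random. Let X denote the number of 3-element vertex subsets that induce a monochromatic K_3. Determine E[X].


Let X = Σ_S X_S over the C(13, 3) = 286 subsets S of size 3, where X_S = 1 if the K_3 on S is monochromatic.
For a fixed S, the K_3 on S has C(3, 2) = 3 edges. P[all 3 edges red] = (1/2)^3, and likewise for blue, so P[monochromatic] = 2·(1/2)^3 = 2^{1 − 3} = 1/4.
By linearity of expectation: E[X] = C(13, 3) · 2^{1 − 3} = 286 · 1/4 = 143/2.
Numerically: E[X] ≈ 71.50000.

E[X] = C(13,3)·2^(1−C(3,2)) = 143/2 ≈ 71.50000.


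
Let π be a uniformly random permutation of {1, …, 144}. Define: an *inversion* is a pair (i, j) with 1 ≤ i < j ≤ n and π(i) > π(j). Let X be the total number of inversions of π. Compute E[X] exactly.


Write X = Σ X_I over the C(144, 2) = 10296 pairs i < j, with X_I the indicator of one inversion.
There are 10296 indicators.
For each fixed pair i < j, the values π(i) and π(j) are two distinct elements of {1, …, 144} in uniformly random order; by symmetry P[π(i) > π(j)] = 1/2.
By linearity: E[X] = 10296 · (1/2) = C(144, 2) · (1/2) = 10296/2 = 5148 ≈ 5148.0000.

E[X] = 5148 = 5148.0000.


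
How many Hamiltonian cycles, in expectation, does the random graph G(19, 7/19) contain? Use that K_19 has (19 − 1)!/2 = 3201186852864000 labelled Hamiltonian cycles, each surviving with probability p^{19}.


K_19 has (19 − 1)!/2 = 3201186852864000 labelled Hamiltonian cycles.
For each such Hamiltonian cycle H, let X_H = 1 if all 19 edges of H are present in G. Then P[X_H = 1] = p^{19} = (7/19)^{19} = 11398895185373143/1978419655660313589123979.
By linearity: E[X] = Σ_H E[X_H] = 3201186852864000 · p^{19} = 3201186852864000 · 11398895185373143/1978419655660313589123979 = 36489993404591253525678231552000/1978419655660313589123979.
Numerically: E[X] ≈ 1.8444e+07.

E[X] = 3201186852864000 · (7/19)^{19} = 36489993404591253525678231552000/1978419655660313589123979 ≈ 1.8444e+07.


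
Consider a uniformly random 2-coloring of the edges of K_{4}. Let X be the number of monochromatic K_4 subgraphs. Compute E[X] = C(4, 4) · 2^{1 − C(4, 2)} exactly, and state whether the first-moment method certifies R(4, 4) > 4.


E[X] = C(4, 4) · 2^{1 − 6} = 1 · 2^{−5} = 1/32.
As a reduced fraction: E[X] = 1/32 ≈ 0.03125.
Is E[X] < 1? YES.
Since E[X] < 1, there exists a 2-coloring of K_{4} with no monochromatic K_4; hence R(4, 4) > 4.

E[X] = 1/32 ≈ 0.03125; E[X] < 1, so R(4, 4) > 4.


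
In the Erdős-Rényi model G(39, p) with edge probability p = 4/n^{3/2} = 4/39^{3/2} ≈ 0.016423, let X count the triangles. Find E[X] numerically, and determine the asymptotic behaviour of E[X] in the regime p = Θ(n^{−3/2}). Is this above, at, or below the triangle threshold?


Number of potential triangles: C(39, 3) = 9139.
Each occurs with probability p³ ≈ (0.016423)³ ≈ 4.4298523e-06.
By linearity: E[X] = C(39, 3)·p³ ≈ 9139 · 4.4298523e-06 ≈ 0.04048.
Since α = 3/2 > 1, p = c/n^{3/2} = o(1/n) is below the triangle threshold p ~ 1/n. Asymptotically E[X] ~ (c³/6)·n^{3(1−α)} = (4³/6)·n^{-1.5} → 0, so by Markov's inequality G has no triangles w.h.p.

E[X] ≈ 0.04048; in regime p = Θ(1/n^{3/2}) E[X] tends to 0 (below the triangle threshold p ~ 1/n).


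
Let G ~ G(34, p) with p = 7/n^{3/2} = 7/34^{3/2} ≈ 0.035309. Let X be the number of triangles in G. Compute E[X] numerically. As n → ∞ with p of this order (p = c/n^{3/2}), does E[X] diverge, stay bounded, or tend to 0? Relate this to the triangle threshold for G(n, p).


Number of potential triangles: C(34, 3) = 5984.
Each occurs with probability p³ ≈ (0.035309)³ ≈ 4.4018881e-05.
By linearity: E[X] = C(34, 3)·p³ ≈ 5984 · 4.4018881e-05 ≈ 0.26341.
Since α = 3/2 > 1, p = c/n^{3/2} = o(1/n) is below the triangle threshold p ~ 1/n. Asymptotically E[X] ~ (c³/6)·n^{3(1−α)} = (7³/6)·n^{-1.5} → 0, so by Markov's inequality G has no triangles w.h.p.

E[X] ≈ 0.26341; in regime p = Θ(1/n^{3/2}) E[X] tends to 0 (below the triangle threshold p ~ 1/n).


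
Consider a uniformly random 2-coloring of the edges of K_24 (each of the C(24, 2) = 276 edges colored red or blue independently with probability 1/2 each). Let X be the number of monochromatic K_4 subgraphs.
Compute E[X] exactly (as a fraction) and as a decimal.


Let X = Σ_S X_S over the C(24, 4) = 10626 subsets S of size 4, where X_S = 1 if the K_4 on S is monochromatic.
For a fixed S, the K_4 on S has C(4, 2) = 6 edges. P[all 6 edges red] = (1/2)^6, and likewise for blue, so P[monochromatic] = 2·(1/2)^6 = 2^{1 − 6} = 1/32.
By linearity of expectation: E[X] = C(24, 4) · 2^{1 − 6} = 10626 · 1/32 = 5313/16.
Numerically: E[X] ≈ 332.0625.

E[X] = C(24,4)·2^(1−C(4,2)) = 5313/16 ≈ 332.0625.


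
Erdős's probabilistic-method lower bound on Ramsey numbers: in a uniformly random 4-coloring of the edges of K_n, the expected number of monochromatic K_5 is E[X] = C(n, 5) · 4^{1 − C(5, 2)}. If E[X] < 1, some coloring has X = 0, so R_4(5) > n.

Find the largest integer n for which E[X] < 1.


We need C(n, 5) · 4^{1 − 10} < 1, i.e. C(n, 5) < 4^{10 − 1} = 262144.
Check values of n near the boundary:
  n = 28: C(28, 5) = 98280; 98280 < 262144? YES
  n = 29: C(29, 5) = 118755; 118755 < 262144? YES
  n = 30: C(30, 5) = 142506; 142506 < 262144? YES
  n = 31: C(31, 5) = 169911; 169911 < 262144? YES
  n = 32: C(32, 5) = 201376; 201376 < 262144? YES
  n = 33: C(33, 5) = 237336; 237336 < 262144? YES
  n = 34: C(34, 5) = 278256; 278256 < 262144? NO
The largest n with C(n, 5) < 262144 is n = 33 (where E[X] = 29667/32768 ≈ 0.905). Hence R_4(5) > 33, i.e. R_4(5) ≥ 34.

Largest n = 33; hence R_4(5) > 33.


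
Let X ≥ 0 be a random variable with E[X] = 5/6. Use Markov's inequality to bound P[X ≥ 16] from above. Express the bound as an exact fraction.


μ = E[X] = 5/6, a = 16.
Markov: P[X ≥ 16] ≤ μ/a = (5/6)/16 = 5/96.
Numerically: ≈ 0.052.
(Since a = 16 > μ = 0.833, the bound 5/96 is < 1 and informative.)

P[X ≥ 16] ≤ 5/96 ≈ 0.052.


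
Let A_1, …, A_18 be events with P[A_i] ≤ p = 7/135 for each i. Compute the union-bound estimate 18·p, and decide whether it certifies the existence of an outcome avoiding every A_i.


Union bound: P[∪_{i=1}^{18} A_i] ≤ Σ_i P[A_i] ≤ 18·p = 18·(7/135) = 14/15.
Numerically: 14/15 ≈ 0.9333333.
Is 14/15 < 1? YES.
Since P[∪ A_i] ≤ 14/15 < 1, the complement has P[∩ A_i^c] ≥ 1 − 14/15 = 1/15 > 0, so some outcome avoids every A_i.

18·p = 14/15 ≈ 0.9333333; existence CERTIFIED by the union bound.


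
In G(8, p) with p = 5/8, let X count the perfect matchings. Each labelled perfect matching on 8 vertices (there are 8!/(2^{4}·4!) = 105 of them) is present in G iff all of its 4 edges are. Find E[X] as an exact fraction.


K_8 has 8!/(2^{4}·4!) = 105 labelled perfect matchings.
For each such perfect matching H, let X_H = 1 if all 4 edges of H are present in G. Then P[X_H = 1] = p^{4} = (5/8)^{4} = 625/4096.
Summing the indicators: E[X] = Σ_H E[X_H] = 105 · p^{4} = 105 · 625/4096 = 65625/4096.
Numerically: E[X] ≈ 16.022.

E[X] = 105 · (5/8)^{4} = 65625/4096 ≈ 16.022.


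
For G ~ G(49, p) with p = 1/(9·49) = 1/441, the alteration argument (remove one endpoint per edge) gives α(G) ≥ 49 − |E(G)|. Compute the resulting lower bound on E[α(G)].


E[|E(G)|] = C(49, 2)·p = 1176 · (1/441) = 8/3.
E[α(G)] ≥ n − E[|E(G)|] = 49 − 8/3 = 139/3.
Numerically: ≈ 46.333.
(This is only a lower bound; the true E[α(G)] may be larger.)

E[α(G)] ≥ 139/3 ≈ 46.333.


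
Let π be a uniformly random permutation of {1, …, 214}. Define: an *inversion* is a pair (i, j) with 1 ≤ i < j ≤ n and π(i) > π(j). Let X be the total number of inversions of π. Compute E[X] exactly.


Write X = Σ X_I over the C(214, 2) = 22791 pairs i < j, with X_I the indicator of one inversion.
There are 22791 indicators.
For each fixed pair i < j, the values π(i) and π(j) are two distinct elements of {1, …, 214} in uniformly random order; by symmetry P[π(i) > π(j)] = 1/2.
By linearity: E[X] = 22791 · (1/2) = C(214, 2) · (1/2) = 22791/2 = 22791/2 ≈ 11395.5000.

E[X] = 22791/2 = 11395.5000.


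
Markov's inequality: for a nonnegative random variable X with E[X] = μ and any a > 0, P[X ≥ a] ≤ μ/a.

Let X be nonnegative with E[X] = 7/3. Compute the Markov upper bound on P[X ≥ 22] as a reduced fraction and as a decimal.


μ = E[X] = 7/3, a = 22.
Markov: P[X ≥ 22] ≤ μ/a = (7/3)/22 = 7/66.
Numerically: ≈ 0.10606.
(Since a = 22 > μ = 2.33333, the bound 7/66 is < 1 and informative.)

P[X ≥ 22] ≤ 7/66 ≈ 0.10606.


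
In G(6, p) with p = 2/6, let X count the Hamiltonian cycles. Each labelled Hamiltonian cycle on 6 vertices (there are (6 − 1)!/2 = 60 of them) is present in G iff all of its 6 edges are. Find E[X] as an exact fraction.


K_6 has (6 − 1)!/2 = 60 labelled Hamiltonian cycles.
For each such Hamiltonian cycle H, let X_H = 1 if all 6 edges of H are present in G. Then P[X_H = 1] = p^{6} = (1/3)^{6} = 1/729.
By linearity: E[X] = Σ_H E[X_H] = 60 · p^{6} = 60 · 1/729 = 20/243.
Numerically: E[X] ≈ 0.0823045.

E[X] = 60 · (1/3)^{6} = 20/243 ≈ 0.0823045.


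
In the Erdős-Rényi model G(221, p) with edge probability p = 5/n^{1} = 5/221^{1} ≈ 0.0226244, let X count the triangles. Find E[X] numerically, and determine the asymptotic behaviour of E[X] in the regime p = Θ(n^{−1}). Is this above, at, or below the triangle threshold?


Number of potential triangles: C(221, 3) = 1774630.
Each occurs with probability p³ ≈ (0.0226244)³ ≈ 1.15806568e-05.
By linearity: E[X] = C(221, 3)·p³ ≈ 1774630 · 1.15806568e-05 ≈ 20.551381.
Here α = 1, so p = 5/n is exactly at the triangle threshold p ~ 1/n. Asymptotically E[X] → c³/6 = 5³/6 = 125/6 ≈ 20.833333, a bounded constant. In this regime the triangle count is asymptotically Poisson(c³/6).

E[X] ≈ 20.551381; in regime p = Θ(1/n^{1}) E[X] stays bounded (at the triangle threshold p ~ 1/n).


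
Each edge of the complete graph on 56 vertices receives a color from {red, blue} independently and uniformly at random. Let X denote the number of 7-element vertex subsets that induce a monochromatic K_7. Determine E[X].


Let X = Σ_S X_S over the C(56, 7) = 231917400 subsets S of size 7, where X_S = 1 if the K_7 on S is monochromatic.
For a fixed S, the K_7 on S has C(7, 2) = 21 edges. P[all 21 edges red] = (1/2)^21, and likewise for blue, so P[monochromatic] = 2·(1/2)^21 = 2^{1 − 21} = 1/1048576.
By linearity: E[X] = C(56, 7) · 2^{1 − 21} = 231917400 · 1/1048576 = 28989675/131072.
Numerically: E[X] ≈ 221.174.

E[X] = C(56,7)·2^(1−C(7,2)) = 28989675/131072 ≈ 221.174.


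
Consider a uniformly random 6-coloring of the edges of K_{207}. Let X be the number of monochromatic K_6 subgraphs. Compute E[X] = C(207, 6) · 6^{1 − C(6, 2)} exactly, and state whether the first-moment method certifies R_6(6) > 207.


E[X] = C(207, 6) · 6^{1 − 15} = 101563230237 · 6^{−14} = 101563230237/78364164096.
As a reduced fraction: E[X] = 33854410079/26121388032 ≈ 1.29604.
Is E[X] < 1? NO.
Since E[X] ≥ 1, the first-moment bound is inconclusive at n = 207; it does NOT by itself certify R_6(6) > 207.

E[X] = 33854410079/26121388032 ≈ 1.29604; E[X] ≥ 1; first-moment method inconclusive here.


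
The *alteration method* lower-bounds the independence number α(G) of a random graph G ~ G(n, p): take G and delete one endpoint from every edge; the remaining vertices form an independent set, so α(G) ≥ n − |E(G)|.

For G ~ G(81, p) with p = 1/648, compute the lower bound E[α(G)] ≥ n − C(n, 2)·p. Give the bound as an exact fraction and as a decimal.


E[|E(G)|] = C(81, 2)·p = 3240 · (1/648) = 5.
E[α(G)] ≥ n − E[|E(G)|] = 81 − 5 = 76.
Numerically: ≈ 76.000000.
(This is only a lower bound; the true E[α(G)] may be larger.)

E[α(G)] ≥ 76 ≈ 76.000000.


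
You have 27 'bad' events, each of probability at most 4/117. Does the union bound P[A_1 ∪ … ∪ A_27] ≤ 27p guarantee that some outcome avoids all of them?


Union bound: P[∪_{i=1}^{27} A_i] ≤ Σ_i P[A_i] ≤ 27·p = 27·(4/117) = 12/13.
Numerically: 12/13 ≈ 0.923.
Is 12/13 < 1? YES.
Since P[∪ A_i] ≤ 12/13 < 1, the complement has P[∩ A_i^c] ≥ 1 − 12/13 = 1/13 > 0, so some outcome avoids every A_i.

27·p = 12/13 ≈ 0.923; existence CERTIFIED by the union bound.


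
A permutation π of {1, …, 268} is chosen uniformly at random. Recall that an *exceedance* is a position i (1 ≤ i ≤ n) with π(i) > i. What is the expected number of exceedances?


Write X = Σ_{i=1}^{268} X_i, where X_i = 1_{π(i) > i}.
For each fixed i, π(i) is uniform over {1, …, 268} (marginal of a uniform permutation), so P[π(i) > i] = (n − i)/n. Summing: Σ_{i=1}^{268} (n − i)/n = (0 + 1 + … + 267)/268 = 268(268 − 1)/(2·268) = (268 − 1)/2.
Hence E[X] = Σ_{i=1}^{268} (268 − i)/268 = 267/2 ≈ 133.500.

E[X] = 267/2 = 133.500.


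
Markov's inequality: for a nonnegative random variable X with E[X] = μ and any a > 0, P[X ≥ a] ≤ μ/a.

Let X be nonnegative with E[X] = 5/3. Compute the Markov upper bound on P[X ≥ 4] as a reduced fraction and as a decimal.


μ = E[X] = 5/3, a = 4.
Markov: P[X ≥ 4] ≤ μ/a = (5/3)/4 = 5/12.
Numerically: ≈ 0.41667.
(Since a = 4 > μ = 1.66667, the bound 5/12 is < 1 and informative.)

P[X ≥ 4] ≤ 5/12 ≈ 0.41667.


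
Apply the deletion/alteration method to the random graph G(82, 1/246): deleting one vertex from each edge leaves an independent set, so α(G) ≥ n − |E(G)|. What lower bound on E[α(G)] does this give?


E[|E(G)|] = C(82, 2)·p = 3321 · (1/246) = 27/2.
E[α(G)] ≥ n − E[|E(G)|] = 82 − 27/2 = 137/2.
Numerically: ≈ 68.50000.
(This is only a lower bound; the true E[α(G)] may be larger.)

E[α(G)] ≥ 137/2 ≈ 68.50000.


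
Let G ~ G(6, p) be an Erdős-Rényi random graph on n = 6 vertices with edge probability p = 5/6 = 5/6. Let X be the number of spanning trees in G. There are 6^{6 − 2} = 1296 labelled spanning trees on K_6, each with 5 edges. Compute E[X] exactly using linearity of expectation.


K_6 has 6^{6 − 2} = 1296 labelled spanning trees.
For each such spanning tree H, let X_H = 1 if all 5 edges of H are present in G. Then P[X_H = 1] = p^{5} = (5/6)^{5} = 3125/7776.
By linearity: E[X] = Σ_H E[X_H] = 1296 · p^{5} = 1296 · 3125/7776 = 3125/6.
Numerically: E[X] ≈ 520.8.

E[X] = 1296 · (5/6)^{5} = 3125/6 ≈ 520.8.


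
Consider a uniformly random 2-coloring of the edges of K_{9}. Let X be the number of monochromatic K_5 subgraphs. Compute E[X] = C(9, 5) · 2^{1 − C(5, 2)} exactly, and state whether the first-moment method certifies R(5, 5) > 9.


E[X] = C(9, 5) · 2^{1 − 10} = 126 · 2^{−9} = 126/512.
As a reduced fraction: E[X] = 63/256 ≈ 0.246094.
Is E[X] < 1? YES.
Since E[X] < 1, there exists a 2-coloring of K_{9} with no monochromatic K_5; hence R(5, 5) > 9.

E[X] = 63/256 ≈ 0.246094; E[X] < 1, so R(5, 5) > 9.


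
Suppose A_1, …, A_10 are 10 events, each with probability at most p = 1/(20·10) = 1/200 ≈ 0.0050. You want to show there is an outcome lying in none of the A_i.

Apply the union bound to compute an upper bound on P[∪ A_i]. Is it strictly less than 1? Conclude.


Union bound: P[∪_{i=1}^{10} A_i] ≤ Σ_i P[A_i] ≤ 10·p = 10·(1/200) = 1/20.
Numerically: 1/20 ≈ 0.0500.
Is 1/20 < 1? YES.
Since P[∪ A_i] ≤ 1/20 < 1, the complement has P[∩ A_i^c] ≥ 1 − 1/20 = 19/20 > 0, so some outcome avoids every A_i.

10·p = 1/20 ≈ 0.0500; existence CERTIFIED by the union bound.


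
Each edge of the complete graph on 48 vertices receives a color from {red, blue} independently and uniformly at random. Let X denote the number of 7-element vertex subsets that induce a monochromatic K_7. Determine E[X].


Let X = Σ_S X_S over the C(48, 7) = 73629072 subsets S of size 7, where X_S = 1 if the K_7 on S is monochromatic.
For a fixed S, the K_7 on S has C(7, 2) = 21 edges. P[all 21 edges red] = (1/2)^21, and likewise for blue, so P[monochromatic] = 2·(1/2)^21 = 2^{1 − 21} = 1/1048576.
Summing: E[X] = C(48, 7) · 2^{1 − 21} = 73629072 · 1/1048576 = 4601817/65536.
Numerically: E[X] ≈ 70.21815.

E[X] = C(48,7)·2^(1−C(7,2)) = 4601817/65536 ≈ 70.21815.


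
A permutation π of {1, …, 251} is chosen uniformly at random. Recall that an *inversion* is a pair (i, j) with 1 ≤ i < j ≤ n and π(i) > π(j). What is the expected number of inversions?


Write X = Σ X_I over the C(251, 2) = 31375 pairs i < j, with X_I the indicator of one inversion.
There are 31375 indicators.
For each fixed pair i < j, the values π(i) and π(j) are two distinct elements of {1, …, 251} in uniformly random order; by symmetry P[π(i) > π(j)] = 1/2.
By linearity: E[X] = 31375 · (1/2) = C(251, 2) · (1/2) = 31375/2 = 31375/2 ≈ 15687.5000.

E[X] = 31375/2 = 15687.5000.


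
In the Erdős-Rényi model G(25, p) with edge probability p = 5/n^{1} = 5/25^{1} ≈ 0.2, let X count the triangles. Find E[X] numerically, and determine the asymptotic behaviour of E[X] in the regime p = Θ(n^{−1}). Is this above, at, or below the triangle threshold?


Number of potential triangles: C(25, 3) = 2300.
Each occurs with probability p³ ≈ (0.2)³ ≈ 8.00000000e-03.
By linearity: E[X] = C(25, 3)·p³ ≈ 2300 · 8.00000000e-03 ≈ 18.400000.
Here α = 1, so p = 5/n is exactly at the triangle threshold p ~ 1/n. Asymptotically E[X] → c³/6 = 5³/6 = 125/6 ≈ 20.833333, a bounded constant. In this regime the triangle count is asymptotically Poisson(c³/6).

E[X] ≈ 18.400000; in regime p = Θ(1/n^{1}) E[X] stays bounded (at the triangle threshold p ~ 1/n).


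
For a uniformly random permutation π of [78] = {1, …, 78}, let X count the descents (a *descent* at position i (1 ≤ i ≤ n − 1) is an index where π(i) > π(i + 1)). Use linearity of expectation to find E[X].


Write X = Σ X_I over i = 1, …, 77, with X_I the indicator of one descent.
There are 77 indicators.
For each fixed i, the pair (π(i), π(i+1)) is a uniformly random ordered pair of distinct values from {1, …, 78}; by symmetry P[π(i) > π(i+1)] = 1/2.
By linearity: E[X] = 77 · (1/2) = (78 − 1) · (1/2) = 77/2 ≈ 38.500.

E[X] = 77/2 = 38.500.


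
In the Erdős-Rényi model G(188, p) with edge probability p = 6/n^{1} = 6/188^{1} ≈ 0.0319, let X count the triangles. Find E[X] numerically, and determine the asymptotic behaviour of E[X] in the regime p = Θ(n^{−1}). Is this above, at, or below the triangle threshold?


Number of potential triangles: C(188, 3) = 1089836.
Each occurs with probability p³ ≈ (0.0319)³ ≈ 3.25072e-05.
By linearity: E[X] = C(188, 3)·p³ ≈ 1089836 · 3.25072e-05 ≈ 35.428.
Here α = 1, so p = 6/n is exactly at the triangle threshold p ~ 1/n. Asymptotically E[X] → c³/6 = 6³/6 = 36 ≈ 36.000, a bounded constant. In this regime the triangle count is asymptotically Poisson(c³/6).

E[X] ≈ 35.428; in regime p = Θ(1/n^{1}) E[X] stays bounded (at the triangle threshold p ~ 1/n).


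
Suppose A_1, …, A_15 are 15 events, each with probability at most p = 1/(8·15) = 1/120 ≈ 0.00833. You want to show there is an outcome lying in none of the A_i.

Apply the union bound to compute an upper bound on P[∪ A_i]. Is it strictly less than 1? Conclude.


Union bound: P[∪_{i=1}^{15} A_i] ≤ Σ_i P[A_i] ≤ 15·p = 15·(1/120) = 1/8.
Numerically: 1/8 ≈ 0.12500.
Is 1/8 < 1? YES.
Since P[∪ A_i] ≤ 1/8 < 1, the complement has P[∩ A_i^c] ≥ 1 − 1/8 = 7/8 > 0, so some outcome avoids every A_i.

15·p = 1/8 ≈ 0.12500; existence CERTIFIED by the union bound.


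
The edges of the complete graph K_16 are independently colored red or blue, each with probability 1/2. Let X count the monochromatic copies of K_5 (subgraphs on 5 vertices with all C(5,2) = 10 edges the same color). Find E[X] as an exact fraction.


Let X = Σ_S X_S over the C(16, 5) = 4368 subsets S of size 5, where X_S = 1 if the K_5 on S is monochromatic.
For a fixed S, the K_5 on S has C(5, 2) = 10 edges. P[all 10 edges red] = (1/2)^10, and likewise for blue, so P[monochromatic] = 2·(1/2)^10 = 2^{1 − 10} = 1/512.
By linearity: E[X] = C(16, 5) · 2^{1 − 10} = 4368 · 1/512 = 273/32.
Numerically: E[X] ≈ 8.53125.

E[X] = C(16,5)·2^(1−C(5,2)) = 273/32 ≈ 8.53125.


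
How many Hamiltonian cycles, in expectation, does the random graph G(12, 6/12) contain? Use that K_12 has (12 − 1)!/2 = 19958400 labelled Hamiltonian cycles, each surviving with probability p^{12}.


K_12 has (12 − 1)!/2 = 19958400 labelled Hamiltonian cycles.
For each such Hamiltonian cycle H, let X_H = 1 if all 12 edges of H are present in G. Then P[X_H = 1] = p^{12} = (1/2)^{12} = 1/4096.
By linearity: E[X] = Σ_H E[X_H] = 19958400 · p^{12} = 19958400 · 1/4096 = 155925/32.
Numerically: E[X] ≈ 4872.7.

E[X] = 19958400 · (1/2)^{12} = 155925/32 ≈ 4872.7.


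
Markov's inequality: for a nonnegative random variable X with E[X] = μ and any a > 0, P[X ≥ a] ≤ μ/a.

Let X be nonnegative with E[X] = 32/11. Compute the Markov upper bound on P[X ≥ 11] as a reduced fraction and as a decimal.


μ = E[X] = 32/11, a = 11.
Markov: P[X ≥ 11] ≤ μ/a = (32/11)/11 = 32/121.
Numerically: ≈ 0.2645.
(Since a = 11 > μ = 2.9091, the bound 32/121 is < 1 and informative.)

P[X ≥ 11] ≤ 32/121 ≈ 0.2645.


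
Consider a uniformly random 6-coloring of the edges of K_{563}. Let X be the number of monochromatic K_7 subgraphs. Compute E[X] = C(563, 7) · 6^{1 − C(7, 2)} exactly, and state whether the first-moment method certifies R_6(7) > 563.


E[X] = C(563, 7) · 6^{1 − 21} = 3426622515769596 · 6^{−20} = 3426622515769596/3656158440062976.
As a reduced fraction: E[X] = 285551876314133/304679870005248 ≈ 0.9372194.
Is E[X] < 1? YES.
Since E[X] < 1, there exists a 6-coloring of K_{563} with no monochromatic K_7; hence R_6(7) > 563.

E[X] = 285551876314133/304679870005248 ≈ 0.9372194; E[X] < 1, so R_6(7) > 563.


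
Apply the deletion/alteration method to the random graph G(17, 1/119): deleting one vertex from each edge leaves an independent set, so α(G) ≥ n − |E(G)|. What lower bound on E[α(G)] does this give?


E[|E(G)|] = C(17, 2)·p = 136 · (1/119) = 8/7.
E[α(G)] ≥ n − E[|E(G)|] = 17 − 8/7 = 111/7.
Numerically: ≈ 15.857.
(This is only a lower bound; the true E[α(G)] may be larger.)

E[α(G)] ≥ 111/7 ≈ 15.857.


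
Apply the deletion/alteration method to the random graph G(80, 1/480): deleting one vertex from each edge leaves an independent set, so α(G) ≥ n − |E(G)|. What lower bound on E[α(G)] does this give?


E[|E(G)|] = C(80, 2)·p = 3160 · (1/480) = 79/12.
E[α(G)] ≥ n − E[|E(G)|] = 80 − 79/12 = 881/12.
Numerically: ≈ 73.416667.
(This is only a lower bound; the true E[α(G)] may be larger.)

E[α(G)] ≥ 881/12 ≈ 73.416667.


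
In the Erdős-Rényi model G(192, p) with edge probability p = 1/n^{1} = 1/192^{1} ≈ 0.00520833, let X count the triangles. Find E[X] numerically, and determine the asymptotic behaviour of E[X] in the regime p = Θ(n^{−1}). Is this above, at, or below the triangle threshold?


Number of potential triangles: C(192, 3) = 1161280.
Each occurs with probability p³ ≈ (0.00520833)³ ≈ 1.41285084e-07.
By linearity: E[X] = C(192, 3)·p³ ≈ 1161280 · 1.41285084e-07 ≈ 0.164072.
Here α = 1, so p = 1/n is exactly at the triangle threshold p ~ 1/n. Asymptotically E[X] → c³/6 = 1³/6 = 1/6 ≈ 0.166667, a bounded constant. In this regime the triangle count is asymptotically Poisson(c³/6).

E[X] ≈ 0.164072; in regime p = Θ(1/n^{1}) E[X] stays bounded (at the triangle threshold p ~ 1/n).


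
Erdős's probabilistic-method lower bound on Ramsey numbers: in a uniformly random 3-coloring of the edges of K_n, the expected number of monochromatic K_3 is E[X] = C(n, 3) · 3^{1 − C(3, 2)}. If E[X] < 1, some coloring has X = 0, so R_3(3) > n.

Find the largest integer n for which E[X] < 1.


We need C(n, 3) · 3^{1 − 3} < 1, i.e. C(n, 3) < 3^{3 − 1} = 9.
Check values of n near the boundary:
  n = 3: C(3, 3) = 1; 1 < 9? YES
  n = 4: C(4, 3) = 4; 4 < 9? YES
  n = 5: C(5, 3) = 10; 10 < 9? NO
The largest n with C(n, 3) < 9 is n = 4 (where E[X] = 4/9 ≈ 0.444444). Hence R_3(3) > 4, i.e. R_3(3) ≥ 5.

Largest n = 4; hence R_3(3) > 4.


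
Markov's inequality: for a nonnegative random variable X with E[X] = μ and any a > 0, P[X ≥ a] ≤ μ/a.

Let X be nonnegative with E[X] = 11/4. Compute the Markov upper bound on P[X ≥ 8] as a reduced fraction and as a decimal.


μ = E[X] = 11/4, a = 8.
Markov: P[X ≥ 8] ≤ μ/a = (11/4)/8 = 11/32.
Numerically: ≈ 0.3438.
(Since a = 8 > μ = 2.7500, the bound 11/32 is < 1 and informative.)

P[X ≥ 8] ≤ 11/32 ≈ 0.3438.


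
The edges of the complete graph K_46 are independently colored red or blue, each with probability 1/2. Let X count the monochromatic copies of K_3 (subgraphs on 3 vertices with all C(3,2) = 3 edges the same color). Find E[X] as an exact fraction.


Let X = Σ_S X_S over the C(46, 3) = 15180 subsets S of size 3, where X_S = 1 if the K_3 on S is monochromatic.
For a fixed S, the K_3 on S has C(3, 2) = 3 edges. P[all 3 edges red] = (1/2)^3, and likewise for blue, so P[monochromatic] = 2·(1/2)^3 = 2^{1 − 3} = 1/4.
By linearity of expectation: E[X] = C(46, 3) · 2^{1 − 3} = 15180 · 1/4 = 3795.
Numerically: E[X] ≈ 3795.000000.

E[X] = C(46,3)·2^(1−C(3,2)) = 3795 ≈ 3795.000000.


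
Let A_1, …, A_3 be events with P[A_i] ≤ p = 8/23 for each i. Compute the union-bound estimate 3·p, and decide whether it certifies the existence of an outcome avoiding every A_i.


Union bound: P[∪_{i=1}^{3} A_i] ≤ Σ_i P[A_i] ≤ 3·p = 3·(8/23) = 24/23.
Numerically: 24/23 ≈ 1.04348.
Is 24/23 < 1? NO.
Since the bound 24/23 is ≥ 1, the union bound is uninformative here; it does NOT by itself certify existence.

3·p = 24/23 ≈ 1.04348; existence NOT certified by the union bound.


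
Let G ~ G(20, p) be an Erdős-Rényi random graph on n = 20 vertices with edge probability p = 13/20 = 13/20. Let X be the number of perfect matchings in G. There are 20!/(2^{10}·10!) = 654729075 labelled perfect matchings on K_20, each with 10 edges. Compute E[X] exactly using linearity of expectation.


K_20 has 20!/(2^{10}·10!) = 654729075 labelled perfect matchings.
For each such perfect matching H, let X_H = 1 if all 10 edges of H are present in G. Then P[X_H = 1] = p^{10} = (13/20)^{10} = 137858491849/10240000000000.
By linearity: E[X] = Σ_H E[X_H] = 654729075 · p^{10} = 654729075 · 137858491849/10240000000000 = 3610398513967632387/409600000000.
Numerically: E[X] ≈ 8.814e+06.

E[X] = 654729075 · (13/20)^{10} = 3610398513967632387/409600000000 ≈ 8.814e+06.


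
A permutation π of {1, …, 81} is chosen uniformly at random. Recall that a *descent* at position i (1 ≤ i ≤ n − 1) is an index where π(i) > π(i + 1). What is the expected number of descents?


Write X = Σ X_I over i = 1, …, 80, with X_I the indicator of one descent.
There are 80 indicators.
For each fixed i, the pair (π(i), π(i+1)) is a uniformly random ordered pair of distinct values from {1, …, 81}; by symmetry P[π(i) > π(i+1)] = 1/2.
By linearity: E[X] = 80 · (1/2) = (81 − 1) · (1/2) = 40 ≈ 40.000000.

E[X] = 40 = 40.000000.


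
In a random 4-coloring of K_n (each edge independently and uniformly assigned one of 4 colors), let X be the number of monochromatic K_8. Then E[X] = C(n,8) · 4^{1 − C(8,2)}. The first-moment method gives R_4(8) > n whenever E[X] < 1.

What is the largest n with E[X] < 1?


We need C(n, 8) · 4^{1 − 28} < 1, i.e. C(n, 8) < 4^{28 − 1} = 18014398509481984.
Check values of n near the boundary:
  n = 403: C(403, 8) = 16090020602228430; 16090020602228430 < 18014398509481984? YES
  n = 404: C(404, 8) = 16415071523485570; 16415071523485570 < 18014398509481984? YES
  n = 405: C(405, 8) = 16745853821188050; 16745853821188050 < 18014398509481984? YES
  n = 406: C(406, 8) = 17082453897995850; 17082453897995850 < 18014398509481984? YES
  n = 407: C(407, 8) = 17424959239309050; 17424959239309050 < 18014398509481984? YES
  n = 408: C(408, 8) = 17773458424095231; 17773458424095231 < 18014398509481984? YES
  n = 409: C(409, 8) = 18128041135797879; 18128041135797879 < 18014398509481984? NO
  n = 410: C(410, 8) = 18488798173326195; 18488798173326195 < 18014398509481984? NO
  n = 411: C(411, 8) = 18855821462126715; 18855821462126715 < 18014398509481984? NO
The largest n with C(n, 8) < 18014398509481984 is n = 408 (where E[X] = 17773458424095231/18014398509481984 ≈ 0.9866). Hence R_4(8) > 408, i.e. R_4(8) ≥ 409.

Largest n = 408; hence R_4(8) > 408.


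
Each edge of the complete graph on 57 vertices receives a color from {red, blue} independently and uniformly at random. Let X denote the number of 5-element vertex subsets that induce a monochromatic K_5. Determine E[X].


Let X = Σ_S X_S over the C(57, 5) = 4187106 subsets S of size 5, where X_S = 1 if the K_5 on S is monochromatic.
For a fixed S, the K_5 on S has C(5, 2) = 10 edges. P[all 10 edges red] = (1/2)^10, and likewise for blue, so P[monochromatic] = 2·(1/2)^10 = 2^{1 − 10} = 1/512.
Summing: E[X] = C(57, 5) · 2^{1 − 10} = 4187106 · 1/512 = 2093553/256.
Numerically: E[X] ≈ 8177.94141.

E[X] = C(57,5)·2^(1−C(5,2)) = 2093553/256 ≈ 8177.94141.


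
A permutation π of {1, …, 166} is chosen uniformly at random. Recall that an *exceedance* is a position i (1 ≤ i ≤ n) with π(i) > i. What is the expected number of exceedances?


Write X = Σ_{i=1}^{166} X_i, where X_i = 1_{π(i) > i}.
For each fixed i, π(i) is uniform over {1, …, 166} (marginal of a uniform permutation), so P[π(i) > i] = (n − i)/n. Summing: Σ_{i=1}^{166} (n − i)/n = (0 + 1 + … + 165)/166 = 166(166 − 1)/(2·166) = (166 − 1)/2.
Hence E[X] = Σ_{i=1}^{166} (166 − i)/166 = 165/2 ≈ 82.50000.

E[X] = 165/2 = 82.50000.


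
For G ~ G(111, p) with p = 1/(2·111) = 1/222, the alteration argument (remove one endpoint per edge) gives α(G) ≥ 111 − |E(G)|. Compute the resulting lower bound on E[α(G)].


E[|E(G)|] = C(111, 2)·p = 6105 · (1/222) = 55/2.
E[α(G)] ≥ n − E[|E(G)|] = 111 − 55/2 = 167/2.
Numerically: ≈ 83.500000.
(This is only a lower bound; the true E[α(G)] may be larger.)

E[α(G)] ≥ 167/2 ≈ 83.500000.


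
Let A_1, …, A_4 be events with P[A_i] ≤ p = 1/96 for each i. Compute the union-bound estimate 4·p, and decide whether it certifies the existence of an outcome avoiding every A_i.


Union bound: P[∪_{i=1}^{4} A_i] ≤ Σ_i P[A_i] ≤ 4·p = 4·(1/96) = 1/24.
Numerically: 1/24 ≈ 0.042.
Is 1/24 < 1? YES.
Since P[∪ A_i] ≤ 1/24 < 1, the complement has P[∩ A_i^c] ≥ 1 − 1/24 = 23/24 > 0, so some outcome avoids every A_i.

4·p = 1/24 ≈ 0.042; existence CERTIFIED by the union bound.


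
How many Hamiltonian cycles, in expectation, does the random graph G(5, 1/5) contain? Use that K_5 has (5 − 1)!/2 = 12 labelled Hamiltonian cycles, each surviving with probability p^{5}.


K_5 has (5 − 1)!/2 = 12 labelled Hamiltonian cycles.
For each such Hamiltonian cycle H, let X_H = 1 if all 5 edges of H are present in G. Then P[X_H = 1] = p^{5} = (1/5)^{5} = 1/3125.
By linearity of expectation: E[X] = Σ_H E[X_H] = 12 · p^{5} = 12 · 1/3125 = 12/3125.
Numerically: E[X] ≈ 0.00384.

E[X] = 12 · (1/5)^{5} = 12/3125 ≈ 0.00384.


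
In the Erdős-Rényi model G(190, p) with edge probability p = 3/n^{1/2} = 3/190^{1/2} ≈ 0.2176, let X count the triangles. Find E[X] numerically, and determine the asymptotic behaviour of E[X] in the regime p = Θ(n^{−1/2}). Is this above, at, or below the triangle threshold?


Number of potential triangles: C(190, 3) = 1125180.
Each occurs with probability p³ ≈ (0.2176)³ ≈ 1.030940e-02.
By linearity: E[X] = C(190, 3)·p³ ≈ 1125180 · 1.030940e-02 ≈ 11599.9300.
Since α = 1/2 < 1, p = c/n^{1/2} ≫ 1/n is above the triangle threshold p ~ 1/n. Asymptotically E[X] ~ (c³/6)·n^{3(1−α)} = (3³/6)·n^{1.5} → ∞; triangles are abundant w.h.p.

E[X] ≈ 11599.9300; in regime p = Θ(1/n^{1/2}) E[X] diverges (above the triangle threshold p ~ 1/n).


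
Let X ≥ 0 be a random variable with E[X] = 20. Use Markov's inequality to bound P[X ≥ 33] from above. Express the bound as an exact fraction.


μ = E[X] = 20, a = 33.
Markov: P[X ≥ 33] ≤ μ/a = (20)/33 = 20/33.
Numerically: ≈ 0.6061.
(Since a = 33 > μ = 20.0000, the bound 20/33 is < 1 and informative.)

P[X ≥ 33] ≤ 20/33 ≈ 0.6061.
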